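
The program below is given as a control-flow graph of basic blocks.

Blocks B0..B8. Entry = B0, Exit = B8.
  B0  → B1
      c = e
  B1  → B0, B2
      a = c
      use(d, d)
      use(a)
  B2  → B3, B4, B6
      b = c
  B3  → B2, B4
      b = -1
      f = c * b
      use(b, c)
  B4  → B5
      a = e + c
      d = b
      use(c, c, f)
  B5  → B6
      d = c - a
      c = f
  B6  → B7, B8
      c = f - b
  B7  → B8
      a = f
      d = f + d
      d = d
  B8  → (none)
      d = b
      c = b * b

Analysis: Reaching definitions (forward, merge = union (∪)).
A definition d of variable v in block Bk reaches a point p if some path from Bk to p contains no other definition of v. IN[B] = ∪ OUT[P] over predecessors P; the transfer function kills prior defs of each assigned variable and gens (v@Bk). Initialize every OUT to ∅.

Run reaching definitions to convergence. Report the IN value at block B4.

Per-block solution:
  B0:  IN={a@B1, c@B0}  OUT={a@B1, c@B0}
  B1:  IN={a@B1, c@B0}  OUT={a@B1, c@B0}
  B2:  IN={a@B1, b@B3, c@B0, f@B3}  OUT={a@B1, b@B2, c@B0, f@B3}
  B3:  IN={a@B1, b@B2, c@B0, f@B3}  OUT={a@B1, b@B3, c@B0, f@B3}
  B4:  IN={a@B1, b@B2, b@B3, c@B0, f@B3}  OUT={a@B4, b@B2, b@B3, c@B0, d@B4, f@B3}
  B5:  IN={a@B4, b@B2, b@B3, c@B0, d@B4, f@B3}  OUT={a@B4, b@B2, b@B3, c@B5, d@B5, f@B3}
  B6:  IN={a@B1, a@B4, b@B2, b@B3, c@B0, c@B5, d@B5, f@B3}  OUT={a@B1, a@B4, b@B2, b@B3, c@B6, d@B5, f@B3}
  B7:  IN={a@B1, a@B4, b@B2, b@B3, c@B6, d@B5, f@B3}  OUT={a@B7, b@B2, b@B3, c@B6, d@B7, f@B3}
  B8:  IN={a@B1, a@B4, a@B7, b@B2, b@B3, c@B6, d@B5, d@B7, f@B3}  OUT={a@B1, a@B4, a@B7, b@B2, b@B3, c@B8, d@B8, f@B3}

Merge at B4: IN[B4] = OUT[B2] ⊔ OUT[B3] = {a@B1, b@B2, b@B3, c@B0, f@B3}

Answer: {a@B1, b@B2, b@B3, c@B0, f@B3}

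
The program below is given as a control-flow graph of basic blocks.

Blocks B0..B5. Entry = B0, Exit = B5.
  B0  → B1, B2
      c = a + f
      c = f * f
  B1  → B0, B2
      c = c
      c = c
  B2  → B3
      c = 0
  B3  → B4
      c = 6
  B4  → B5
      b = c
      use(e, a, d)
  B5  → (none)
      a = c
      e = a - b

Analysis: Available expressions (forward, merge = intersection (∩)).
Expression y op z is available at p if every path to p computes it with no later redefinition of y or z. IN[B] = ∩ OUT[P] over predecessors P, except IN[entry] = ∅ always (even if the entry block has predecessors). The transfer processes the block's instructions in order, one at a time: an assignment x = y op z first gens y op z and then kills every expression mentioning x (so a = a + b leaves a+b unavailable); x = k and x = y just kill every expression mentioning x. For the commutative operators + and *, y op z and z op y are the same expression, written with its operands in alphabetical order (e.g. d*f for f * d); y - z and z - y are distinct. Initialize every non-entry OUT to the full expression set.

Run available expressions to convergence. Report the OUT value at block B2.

Per-block solution:
  B0: | IN={} | OUT={a+f, f*f}
  B1: | IN={a+f, f*f} | OUT={a+f, f*f}
  B2: | IN={a+f, f*f} | OUT={a+f, f*f}
  B3: | IN={a+f, f*f} | OUT={a+f, f*f}
  B4: | IN={a+f, f*f} | OUT={a+f, f*f}
  B5: | IN={a+f, f*f} | OUT={a-b, f*f}

Merge at B2: IN[B2] = OUT[B0] ∩ OUT[B1] = {a+f, f*f}
Applying B2's transfer function to that IN value gives OUT[B2] (row B2 above).

Answer: {a+f, f*f}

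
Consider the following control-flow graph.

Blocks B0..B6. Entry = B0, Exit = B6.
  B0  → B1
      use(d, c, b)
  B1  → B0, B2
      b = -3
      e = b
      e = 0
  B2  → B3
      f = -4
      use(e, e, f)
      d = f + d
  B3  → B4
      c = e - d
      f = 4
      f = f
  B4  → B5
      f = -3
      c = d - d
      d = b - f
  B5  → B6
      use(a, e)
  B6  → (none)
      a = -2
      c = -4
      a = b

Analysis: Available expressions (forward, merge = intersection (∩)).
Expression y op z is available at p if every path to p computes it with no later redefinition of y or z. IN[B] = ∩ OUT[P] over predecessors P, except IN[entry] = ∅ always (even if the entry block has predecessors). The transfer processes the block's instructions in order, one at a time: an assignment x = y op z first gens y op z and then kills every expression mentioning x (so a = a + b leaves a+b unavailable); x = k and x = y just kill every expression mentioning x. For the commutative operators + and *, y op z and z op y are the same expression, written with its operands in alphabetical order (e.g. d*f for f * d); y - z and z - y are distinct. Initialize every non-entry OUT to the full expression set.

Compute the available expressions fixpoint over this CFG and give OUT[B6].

Per-block solution:
  B0: | IN={} | OUT={}
  B1: | IN={} | OUT={}
  B2: | IN={} | OUT={}
  B3: | IN={} | OUT={e-d}
  B4: | IN={e-d} | OUT={b-f}
  B5: | IN={b-f} | OUT={b-f}
  B6: | IN={b-f} | OUT={b-f}

Merge at B6: IN[B6] = OUT[B5] = {b-f}
Applying B6's transfer function to that IN value gives OUT[B6] (row B6 above).

Answer: {b-f}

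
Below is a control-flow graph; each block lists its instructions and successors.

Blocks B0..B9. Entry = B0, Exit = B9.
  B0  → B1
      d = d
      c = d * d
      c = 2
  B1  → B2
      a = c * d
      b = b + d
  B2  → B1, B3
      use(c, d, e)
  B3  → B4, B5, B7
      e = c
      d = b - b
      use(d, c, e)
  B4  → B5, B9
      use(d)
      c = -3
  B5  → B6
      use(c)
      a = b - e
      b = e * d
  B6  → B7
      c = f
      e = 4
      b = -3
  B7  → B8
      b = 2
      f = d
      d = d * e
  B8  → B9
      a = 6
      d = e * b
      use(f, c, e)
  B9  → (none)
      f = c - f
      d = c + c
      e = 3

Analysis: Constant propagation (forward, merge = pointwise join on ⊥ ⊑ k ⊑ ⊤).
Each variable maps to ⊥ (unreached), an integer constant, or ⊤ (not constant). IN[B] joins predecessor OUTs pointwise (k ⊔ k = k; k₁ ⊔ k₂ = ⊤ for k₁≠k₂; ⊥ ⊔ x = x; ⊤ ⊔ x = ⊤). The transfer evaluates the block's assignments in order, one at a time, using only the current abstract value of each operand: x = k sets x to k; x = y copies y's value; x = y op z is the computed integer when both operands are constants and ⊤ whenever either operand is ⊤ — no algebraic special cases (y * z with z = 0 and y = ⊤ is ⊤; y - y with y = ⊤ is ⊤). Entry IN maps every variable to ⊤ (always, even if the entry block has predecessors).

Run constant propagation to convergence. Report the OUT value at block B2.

Fixpoint table:
  B0:   IN=(all ⊤)   OUT={c:2; rest ⊤}
  B1:   IN={c:2; rest ⊤}   OUT={c:2; rest ⊤}
  B2:   IN={c:2; rest ⊤}   OUT={c:2; rest ⊤}
  B3:   IN={c:2; rest ⊤}   OUT={c:2, e:2; rest ⊤}
  B4:   IN={c:2, e:2; rest ⊤}   OUT={c:-3, e:2; rest ⊤}
  B5:   IN={e:2; rest ⊤}   OUT={e:2; rest ⊤}
  B6:   IN={e:2; rest ⊤}   OUT={b:-3, e:4; rest ⊤}
  B7:   IN=(all ⊤)   OUT={b:2; rest ⊤}
  B8:   IN={b:2; rest ⊤}   OUT={a:6, b:2; rest ⊤}
  B9:   IN=(all ⊤)   OUT={e:3; rest ⊤}

Merge at B2: IN[B2] = OUT[B1] = {a: ⊤, b: ⊤, c: 2, d: ⊤, e: ⊤, f: ⊤}
Applying B2's transfer function to that IN value gives OUT[B2] (row B2 above).

Answer: {a: ⊤, b: ⊤, c: 2, d: ⊤, e: ⊤, f: ⊤}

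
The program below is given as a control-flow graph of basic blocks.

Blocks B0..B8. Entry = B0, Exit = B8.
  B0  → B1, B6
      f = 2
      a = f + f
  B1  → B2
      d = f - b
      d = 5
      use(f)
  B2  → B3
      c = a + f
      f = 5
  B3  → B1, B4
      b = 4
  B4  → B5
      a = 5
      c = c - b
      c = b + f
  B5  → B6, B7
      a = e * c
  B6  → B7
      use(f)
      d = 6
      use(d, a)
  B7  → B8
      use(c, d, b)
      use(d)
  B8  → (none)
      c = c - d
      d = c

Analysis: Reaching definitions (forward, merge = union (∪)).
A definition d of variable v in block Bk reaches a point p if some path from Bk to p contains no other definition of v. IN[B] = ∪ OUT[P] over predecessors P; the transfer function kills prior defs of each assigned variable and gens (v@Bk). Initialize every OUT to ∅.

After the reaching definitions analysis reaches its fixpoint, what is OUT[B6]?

Answer: {a@B0, a@B5, b@B3, c@B4, d@B6, f@B0, f@B2}

Trace:
Converged values:
  B0: | IN={} | OUT={a@B0, f@B0}
  B1: | IN={a@B0, b@B3, c@B2, d@B1, f@B0, f@B2} | OUT={a@B0, b@B3, c@B2, d@B1, f@B0, f@B2}
  B2: | IN={a@B0, b@B3, c@B2, d@B1, f@B0, f@B2} | OUT={a@B0, b@B3, c@B2, d@B1, f@B2}
  B3: | IN={a@B0, b@B3, c@B2, d@B1, f@B2} | OUT={a@B0, b@B3, c@B2, d@B1, f@B2}
  B4: | IN={a@B0, b@B3, c@B2, d@B1, f@B2} | OUT={a@B4, b@B3, c@B4, d@B1, f@B2}
  B5: | IN={a@B4, b@B3, c@B4, d@B1, f@B2} | OUT={a@B5, b@B3, c@B4, d@B1, f@B2}
  B6: | IN={a@B0, a@B5, b@B3, c@B4, d@B1, f@B0, f@B2} | OUT={a@B0, a@B5, b@B3, c@B4, d@B6, f@B0, f@B2}
  B7: | IN={a@B0, a@B5, b@B3, c@B4, d@B1, d@B6, f@B0, f@B2} | OUT={a@B0, a@B5, b@B3, c@B4, d@B1, d@B6, f@B0, f@B2}
  B8: | IN={a@B0, a@B5, b@B3, c@B4, d@B1, d@B6, f@B0, f@B2} | OUT={a@B0, a@B5, b@B3, c@B8, d@B8, f@B0, f@B2}

Merge at B6: IN[B6] = OUT[B0] ⊔ OUT[B5] = {a@B0, a@B5, b@B3, c@B4, d@B1, f@B0, f@B2}
Applying B6's transfer function to that IN value gives OUT[B6] (row B6 above).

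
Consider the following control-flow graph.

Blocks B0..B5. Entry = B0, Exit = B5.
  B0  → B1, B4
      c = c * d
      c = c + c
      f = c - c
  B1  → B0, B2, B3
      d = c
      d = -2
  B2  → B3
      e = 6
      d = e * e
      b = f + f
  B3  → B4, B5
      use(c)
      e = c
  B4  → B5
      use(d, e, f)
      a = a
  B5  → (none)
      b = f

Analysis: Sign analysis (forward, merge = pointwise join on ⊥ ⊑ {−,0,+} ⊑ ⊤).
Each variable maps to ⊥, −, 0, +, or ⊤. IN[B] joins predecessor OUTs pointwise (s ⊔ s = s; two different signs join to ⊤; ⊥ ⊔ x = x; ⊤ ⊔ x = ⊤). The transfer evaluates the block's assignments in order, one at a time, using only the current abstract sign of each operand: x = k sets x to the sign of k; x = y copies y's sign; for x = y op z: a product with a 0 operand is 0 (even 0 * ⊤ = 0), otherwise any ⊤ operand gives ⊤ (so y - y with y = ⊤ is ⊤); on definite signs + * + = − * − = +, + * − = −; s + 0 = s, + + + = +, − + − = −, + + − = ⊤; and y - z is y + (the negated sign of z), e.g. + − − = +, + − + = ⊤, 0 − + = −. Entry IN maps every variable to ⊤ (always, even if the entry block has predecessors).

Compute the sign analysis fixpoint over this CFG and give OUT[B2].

Converged values:
  B0:   IN=(all ⊤)   OUT=(all ⊤)
  B1:   IN=(all ⊤)   OUT={d:-; rest ⊤}
  B2:   IN={d:-; rest ⊤}   OUT={d:+, e:+; rest ⊤}
  B3:   IN=(all ⊤)   OUT=(all ⊤)
  B4:   IN=(all ⊤)   OUT=(all ⊤)
  B5:   IN=(all ⊤)   OUT=(all ⊤)

Merge at B2: IN[B2] = OUT[B1] = {a: ⊤, b: ⊤, c: ⊤, d: -, e: ⊤, f: ⊤}
Applying B2's transfer function to that IN value gives OUT[B2] (row B2 above).

Answer: {a: ⊤, b: ⊤, c: ⊤, d: +, e: +, f: ⊤}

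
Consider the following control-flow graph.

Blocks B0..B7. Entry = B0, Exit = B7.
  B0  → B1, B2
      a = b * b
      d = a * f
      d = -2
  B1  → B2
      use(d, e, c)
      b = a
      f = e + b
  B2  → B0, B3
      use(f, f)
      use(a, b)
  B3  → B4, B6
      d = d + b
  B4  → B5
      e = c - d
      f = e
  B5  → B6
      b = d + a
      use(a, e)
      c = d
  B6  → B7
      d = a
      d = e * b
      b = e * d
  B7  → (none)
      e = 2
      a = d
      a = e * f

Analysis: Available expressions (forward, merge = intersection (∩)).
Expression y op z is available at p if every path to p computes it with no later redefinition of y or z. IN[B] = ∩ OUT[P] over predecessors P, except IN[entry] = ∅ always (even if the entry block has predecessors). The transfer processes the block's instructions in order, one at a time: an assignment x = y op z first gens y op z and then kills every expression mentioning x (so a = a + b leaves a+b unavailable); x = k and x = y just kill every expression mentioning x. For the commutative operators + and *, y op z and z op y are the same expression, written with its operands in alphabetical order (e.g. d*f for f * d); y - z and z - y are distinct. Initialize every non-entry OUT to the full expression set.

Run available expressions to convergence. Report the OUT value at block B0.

Answer: {a*f, b*b}

Trace:
Per-block solution:
  B0: | IN={} | OUT={a*f, b*b}
  B1: | IN={a*f, b*b} | OUT={b+e}
  B2: | IN={} | OUT={}
  B3: | IN={} | OUT={}
  B4: | IN={} | OUT={c-d}
  B5: | IN={c-d} | OUT={a+d}
  B6: | IN={} | OUT={d*e}
  B7: | IN={d*e} | OUT={e*f}

Merge at B0 (entry node, so the boundary value {} is joined with the incoming edge(s)): IN[B0] = {} ∩ OUT[B2] = {}
Applying B0's transfer function to that IN value gives OUT[B0] (row B0 above).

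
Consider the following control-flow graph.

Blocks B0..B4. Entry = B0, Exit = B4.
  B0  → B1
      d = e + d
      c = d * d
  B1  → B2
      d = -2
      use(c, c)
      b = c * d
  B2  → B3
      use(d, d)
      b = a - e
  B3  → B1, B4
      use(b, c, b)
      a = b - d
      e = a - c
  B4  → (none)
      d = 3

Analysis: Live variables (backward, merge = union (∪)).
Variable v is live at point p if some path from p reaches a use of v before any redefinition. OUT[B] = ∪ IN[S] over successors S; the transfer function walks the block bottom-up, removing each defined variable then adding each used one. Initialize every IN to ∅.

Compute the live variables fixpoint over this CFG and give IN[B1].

Converged values:
  B0:   IN={a, d, e}   OUT={a, c, e}
  B1:   IN={a, c, e}   OUT={a, c, d, e}
  B2:   IN={a, c, d, e}   OUT={b, c, d}
  B3:   IN={b, c, d}   OUT={a, c, e}
  B4:   IN={}   OUT={}

Merge at B1: OUT[B1] = IN[B2] = {a, c, d, e}
Applying B1's transfer function to that OUT value gives IN[B1] (row B1 above).

Answer: {a, c, e}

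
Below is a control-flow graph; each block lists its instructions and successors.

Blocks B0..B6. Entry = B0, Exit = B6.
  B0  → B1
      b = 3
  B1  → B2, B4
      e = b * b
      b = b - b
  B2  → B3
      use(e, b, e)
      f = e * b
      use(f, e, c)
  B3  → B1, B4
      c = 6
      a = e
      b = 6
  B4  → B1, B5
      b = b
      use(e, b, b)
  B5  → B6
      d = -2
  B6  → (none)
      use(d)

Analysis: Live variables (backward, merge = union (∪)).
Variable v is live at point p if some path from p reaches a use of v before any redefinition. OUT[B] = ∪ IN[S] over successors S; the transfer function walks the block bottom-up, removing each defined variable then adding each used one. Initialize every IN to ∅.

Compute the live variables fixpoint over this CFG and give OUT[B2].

Answer: {e}

Trace:
Fixpoint table:
  B0:  IN={c}  OUT={b, c}
  B1:  IN={b, c}  OUT={b, c, e}
  B2:  IN={b, c, e}  OUT={e}
  B3:  IN={e}  OUT={b, c, e}
  B4:  IN={b, c, e}  OUT={b, c}
  B5:  IN={}  OUT={d}
  B6:  IN={d}  OUT={}

Merge at B2: OUT[B2] = IN[B3] = {e}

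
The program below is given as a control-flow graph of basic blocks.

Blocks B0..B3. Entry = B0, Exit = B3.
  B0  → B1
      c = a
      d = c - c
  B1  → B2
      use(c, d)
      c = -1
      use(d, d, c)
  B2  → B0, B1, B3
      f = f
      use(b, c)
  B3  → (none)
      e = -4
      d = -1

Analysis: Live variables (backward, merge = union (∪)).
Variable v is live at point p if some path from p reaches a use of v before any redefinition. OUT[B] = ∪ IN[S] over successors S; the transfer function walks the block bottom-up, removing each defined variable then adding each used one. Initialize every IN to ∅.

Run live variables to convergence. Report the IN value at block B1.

Fixpoint table:
  B0:   IN={a, b, f}   OUT={a, b, c, d, f}
  B1:   IN={a, b, c, d, f}   OUT={a, b, c, d, f}
  B2:   IN={a, b, c, d, f}   OUT={a, b, c, d, f}
  B3:   IN={}   OUT={}

Merge at B1: OUT[B1] = IN[B2] = {a, b, c, d, f}
Applying B1's transfer function to that OUT value gives IN[B1] (row B1 above).

Answer: {a, b, c, d, f}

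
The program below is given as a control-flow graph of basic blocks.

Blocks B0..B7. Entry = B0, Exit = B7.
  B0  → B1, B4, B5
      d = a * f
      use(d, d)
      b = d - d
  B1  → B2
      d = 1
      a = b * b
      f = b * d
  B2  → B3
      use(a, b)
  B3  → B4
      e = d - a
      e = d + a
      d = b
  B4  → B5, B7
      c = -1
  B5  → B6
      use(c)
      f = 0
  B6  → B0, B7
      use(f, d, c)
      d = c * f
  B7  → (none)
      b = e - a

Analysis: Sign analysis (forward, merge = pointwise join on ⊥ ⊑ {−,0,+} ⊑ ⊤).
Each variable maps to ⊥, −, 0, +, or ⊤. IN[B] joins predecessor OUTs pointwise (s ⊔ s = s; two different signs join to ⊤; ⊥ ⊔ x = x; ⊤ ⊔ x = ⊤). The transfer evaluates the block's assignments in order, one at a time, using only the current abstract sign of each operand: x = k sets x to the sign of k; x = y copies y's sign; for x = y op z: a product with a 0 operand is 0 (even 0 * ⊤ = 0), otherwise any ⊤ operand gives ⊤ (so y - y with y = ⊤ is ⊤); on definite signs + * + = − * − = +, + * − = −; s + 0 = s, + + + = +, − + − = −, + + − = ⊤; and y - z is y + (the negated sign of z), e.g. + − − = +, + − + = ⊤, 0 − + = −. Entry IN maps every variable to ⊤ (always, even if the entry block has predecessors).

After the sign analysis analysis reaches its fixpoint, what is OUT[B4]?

Answer: {a: ⊤, b: ⊤, c: -, d: ⊤, e: ⊤, f: ⊤}

Working:
Per-block solution:
  B0:   IN=(all ⊤)   OUT=(all ⊤)
  B1:   IN=(all ⊤)   OUT={d:+; rest ⊤}
  B2:   IN={d:+; rest ⊤}   OUT={d:+; rest ⊤}
  B3:   IN={d:+; rest ⊤}   OUT=(all ⊤)
  B4:   IN=(all ⊤)   OUT={c:-; rest ⊤}
  B5:   IN=(all ⊤)   OUT={f:0; rest ⊤}
  B6:   IN={f:0; rest ⊤}   OUT={d:0, f:0; rest ⊤}
  B7:   IN=(all ⊤)   OUT=(all ⊤)

Merge at B4: IN[B4] = OUT[B0] ⊔ OUT[B3] = {a: ⊤, b: ⊤, c: ⊤, d: ⊤, e: ⊤, f: ⊤}
Applying B4's transfer function to that IN value gives OUT[B4] (row B4 above).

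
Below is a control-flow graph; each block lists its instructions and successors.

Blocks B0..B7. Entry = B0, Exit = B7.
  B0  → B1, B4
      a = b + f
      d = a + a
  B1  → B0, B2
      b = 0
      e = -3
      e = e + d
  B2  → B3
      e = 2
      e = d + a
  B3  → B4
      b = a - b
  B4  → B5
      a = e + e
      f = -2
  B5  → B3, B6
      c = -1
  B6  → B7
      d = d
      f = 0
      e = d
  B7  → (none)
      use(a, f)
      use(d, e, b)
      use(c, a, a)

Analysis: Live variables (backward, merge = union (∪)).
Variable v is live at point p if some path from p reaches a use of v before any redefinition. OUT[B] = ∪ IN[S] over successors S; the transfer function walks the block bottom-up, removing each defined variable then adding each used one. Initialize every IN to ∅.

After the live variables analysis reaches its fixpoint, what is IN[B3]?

Answer: {a, b, d, e}

Working:
Fixpoint table:
  B0: | IN={b, e, f} | OUT={a, b, d, e, f}
  B1: | IN={a, d, f} | OUT={a, b, d, e, f}
  B2: | IN={a, b, d} | OUT={a, b, d, e}
  B3: | IN={a, b, d, e} | OUT={b, d, e}
  B4: | IN={b, d, e} | OUT={a, b, d, e}
  B5: | IN={a, b, d, e} | OUT={a, b, c, d, e}
  B6: | IN={a, b, c, d} | OUT={a, b, c, d, e, f}
  B7: | IN={a, b, c, d, e, f} | OUT={}

Merge at B3: OUT[B3] = IN[B4] = {b, d, e}
Applying B3's transfer function to that OUT value gives IN[B3] (row B3 above).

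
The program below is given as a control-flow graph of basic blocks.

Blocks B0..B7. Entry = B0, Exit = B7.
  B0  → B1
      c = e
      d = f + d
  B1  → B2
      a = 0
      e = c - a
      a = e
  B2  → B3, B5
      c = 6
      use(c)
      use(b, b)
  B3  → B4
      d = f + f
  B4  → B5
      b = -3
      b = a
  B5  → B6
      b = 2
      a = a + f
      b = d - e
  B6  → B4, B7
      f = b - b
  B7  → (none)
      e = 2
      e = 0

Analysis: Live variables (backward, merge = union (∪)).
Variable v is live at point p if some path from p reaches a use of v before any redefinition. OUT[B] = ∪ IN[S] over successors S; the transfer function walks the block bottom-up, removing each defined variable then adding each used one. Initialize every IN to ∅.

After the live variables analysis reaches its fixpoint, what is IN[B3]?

Per-block solution:
  B0:  IN={b, d, e, f}  OUT={b, c, d, f}
  B1:  IN={b, c, d, f}  OUT={a, b, d, e, f}
  B2:  IN={a, b, d, e, f}  OUT={a, d, e, f}
  B3:  IN={a, e, f}  OUT={a, d, e, f}
  B4:  IN={a, d, e, f}  OUT={a, d, e, f}
  B5:  IN={a, d, e, f}  OUT={a, b, d, e}
  B6:  IN={a, b, d, e}  OUT={a, d, e, f}
  B7:  IN={}  OUT={}

Merge at B3: OUT[B3] = IN[B4] = {a, d, e, f}
Applying B3's transfer function to that OUT value gives IN[B3] (row B3 above).

Answer: {a, e, f}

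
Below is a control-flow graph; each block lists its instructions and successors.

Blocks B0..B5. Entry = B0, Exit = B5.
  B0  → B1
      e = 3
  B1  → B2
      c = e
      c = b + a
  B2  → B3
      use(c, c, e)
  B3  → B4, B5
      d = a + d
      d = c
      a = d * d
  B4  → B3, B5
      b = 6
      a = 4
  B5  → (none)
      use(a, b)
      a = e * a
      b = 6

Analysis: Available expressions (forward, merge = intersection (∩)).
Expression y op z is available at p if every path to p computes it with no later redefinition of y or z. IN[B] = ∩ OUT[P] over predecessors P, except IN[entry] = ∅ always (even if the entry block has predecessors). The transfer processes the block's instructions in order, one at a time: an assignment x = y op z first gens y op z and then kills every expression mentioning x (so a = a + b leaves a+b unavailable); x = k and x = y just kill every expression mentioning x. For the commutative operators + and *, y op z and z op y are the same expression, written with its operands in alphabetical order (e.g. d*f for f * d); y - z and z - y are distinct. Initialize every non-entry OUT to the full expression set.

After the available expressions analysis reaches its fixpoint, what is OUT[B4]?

Fixpoint table:
  B0:   IN={}   OUT={}
  B1:   IN={}   OUT={a+b}
  B2:   IN={a+b}   OUT={a+b}
  B3:   IN={}   OUT={d*d}
  B4:   IN={d*d}   OUT={d*d}
  B5:   IN={d*d}   OUT={d*d}

Merge at B4: IN[B4] = OUT[B3] = {d*d}
Applying B4's transfer function to that IN value gives OUT[B4] (row B4 above).

Answer: {d*d}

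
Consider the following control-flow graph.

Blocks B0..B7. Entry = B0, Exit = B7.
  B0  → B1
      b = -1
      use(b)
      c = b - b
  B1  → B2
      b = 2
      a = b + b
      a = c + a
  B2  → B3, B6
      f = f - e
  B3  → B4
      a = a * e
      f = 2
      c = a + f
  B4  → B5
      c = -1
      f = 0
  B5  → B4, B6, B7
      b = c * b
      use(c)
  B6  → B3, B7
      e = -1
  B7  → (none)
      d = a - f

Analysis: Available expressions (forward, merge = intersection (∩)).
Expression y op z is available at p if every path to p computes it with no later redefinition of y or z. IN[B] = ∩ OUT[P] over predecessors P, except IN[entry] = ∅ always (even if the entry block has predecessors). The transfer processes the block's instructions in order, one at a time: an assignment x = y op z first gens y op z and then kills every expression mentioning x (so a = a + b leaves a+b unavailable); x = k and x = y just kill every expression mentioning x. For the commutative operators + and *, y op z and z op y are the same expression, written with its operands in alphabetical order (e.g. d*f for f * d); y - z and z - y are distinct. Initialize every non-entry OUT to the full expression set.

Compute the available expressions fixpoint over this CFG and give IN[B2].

Converged values:
  B0: | IN={} | OUT={b-b}
  B1: | IN={b-b} | OUT={b+b}
  B2: | IN={b+b} | OUT={b+b}
  B3: | IN={} | OUT={a+f}
  B4: | IN={} | OUT={}
  B5: | IN={} | OUT={}
  B6: | IN={} | OUT={}
  B7: | IN={} | OUT={a-f}

Merge at B2: IN[B2] = OUT[B1] = {b+b}

Answer: {b+b}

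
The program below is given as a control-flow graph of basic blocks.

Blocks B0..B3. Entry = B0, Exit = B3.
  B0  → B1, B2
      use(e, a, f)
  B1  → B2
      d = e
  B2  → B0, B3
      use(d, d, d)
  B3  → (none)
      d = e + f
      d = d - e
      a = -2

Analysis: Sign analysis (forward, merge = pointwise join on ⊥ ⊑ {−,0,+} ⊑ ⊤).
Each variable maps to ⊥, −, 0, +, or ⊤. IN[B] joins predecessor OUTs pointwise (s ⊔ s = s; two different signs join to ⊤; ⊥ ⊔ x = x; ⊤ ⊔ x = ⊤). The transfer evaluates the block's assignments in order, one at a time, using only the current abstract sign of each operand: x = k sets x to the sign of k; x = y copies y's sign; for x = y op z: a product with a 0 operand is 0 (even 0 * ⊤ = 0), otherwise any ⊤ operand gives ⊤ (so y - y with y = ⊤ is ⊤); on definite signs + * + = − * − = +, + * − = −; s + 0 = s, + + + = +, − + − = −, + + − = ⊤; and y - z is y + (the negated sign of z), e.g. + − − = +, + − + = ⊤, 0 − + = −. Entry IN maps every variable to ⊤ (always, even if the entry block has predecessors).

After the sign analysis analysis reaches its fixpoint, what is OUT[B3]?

Answer: {a: -, b: ⊤, c: ⊤, d: ⊤, e: ⊤, f: ⊤}

Derivation:
Fixpoint table:
  B0:  IN=(all ⊤)  OUT=(all ⊤)
  B1:  IN=(all ⊤)  OUT=(all ⊤)
  B2:  IN=(all ⊤)  OUT=(all ⊤)
  B3:  IN=(all ⊤)  OUT={a:-; rest ⊤}

Merge at B3: IN[B3] = OUT[B2] = {a: ⊤, b: ⊤, c: ⊤, d: ⊤, e: ⊤, f: ⊤}
Applying B3's transfer function to that IN value gives OUT[B3] (row B3 above).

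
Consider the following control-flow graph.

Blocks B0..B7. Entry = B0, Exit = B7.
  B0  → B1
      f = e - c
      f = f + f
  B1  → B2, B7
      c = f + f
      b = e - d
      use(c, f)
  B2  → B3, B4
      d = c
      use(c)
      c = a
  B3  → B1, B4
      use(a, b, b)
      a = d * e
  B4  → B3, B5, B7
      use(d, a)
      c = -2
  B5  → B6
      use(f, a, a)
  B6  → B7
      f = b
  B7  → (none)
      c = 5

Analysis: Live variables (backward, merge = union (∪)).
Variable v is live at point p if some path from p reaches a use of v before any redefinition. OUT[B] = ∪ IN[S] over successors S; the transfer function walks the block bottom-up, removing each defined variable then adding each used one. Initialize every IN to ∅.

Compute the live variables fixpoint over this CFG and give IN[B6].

Converged values:
  B0:  IN={a, c, d, e}  OUT={a, d, e, f}
  B1:  IN={a, d, e, f}  OUT={a, b, c, e, f}
  B2:  IN={a, b, c, e, f}  OUT={a, b, d, e, f}
  B3:  IN={a, b, d, e, f}  OUT={a, b, d, e, f}
  B4:  IN={a, b, d, e, f}  OUT={a, b, d, e, f}
  B5:  IN={a, b, f}  OUT={b}
  B6:  IN={b}  OUT={}
  B7:  IN={}  OUT={}

Merge at B6: OUT[B6] = IN[B7] = {}
Applying B6's transfer function to that OUT value gives IN[B6] (row B6 above).

Answer: {b}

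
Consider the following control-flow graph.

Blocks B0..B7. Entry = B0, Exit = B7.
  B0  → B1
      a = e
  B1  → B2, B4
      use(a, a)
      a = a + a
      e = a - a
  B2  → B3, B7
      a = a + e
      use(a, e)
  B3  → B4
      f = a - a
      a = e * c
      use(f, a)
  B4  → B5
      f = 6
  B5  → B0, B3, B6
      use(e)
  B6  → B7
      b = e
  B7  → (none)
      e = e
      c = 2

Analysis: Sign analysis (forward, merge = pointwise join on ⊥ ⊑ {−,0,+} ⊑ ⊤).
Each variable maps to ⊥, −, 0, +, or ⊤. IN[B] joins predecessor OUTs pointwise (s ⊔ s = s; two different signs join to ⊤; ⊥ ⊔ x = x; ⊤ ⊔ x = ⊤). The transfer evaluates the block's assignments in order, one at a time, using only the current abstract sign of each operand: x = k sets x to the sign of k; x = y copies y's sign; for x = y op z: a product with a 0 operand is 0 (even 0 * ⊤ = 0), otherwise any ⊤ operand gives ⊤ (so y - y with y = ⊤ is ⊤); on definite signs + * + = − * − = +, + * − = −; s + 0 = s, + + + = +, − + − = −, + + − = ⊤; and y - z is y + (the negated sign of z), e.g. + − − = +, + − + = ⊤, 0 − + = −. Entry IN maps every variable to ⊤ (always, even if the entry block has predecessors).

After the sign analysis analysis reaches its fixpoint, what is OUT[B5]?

Per-block solution:
  B0:  IN=(all ⊤)  OUT=(all ⊤)
  B1:  IN=(all ⊤)  OUT=(all ⊤)
  B2:  IN=(all ⊤)  OUT=(all ⊤)
  B3:  IN=(all ⊤)  OUT=(all ⊤)
  B4:  IN=(all ⊤)  OUT={f:+; rest ⊤}
  B5:  IN={f:+; rest ⊤}  OUT={f:+; rest ⊤}
  B6:  IN={f:+; rest ⊤}  OUT={f:+; rest ⊤}
  B7:  IN=(all ⊤)  OUT={c:+; rest ⊤}

Merge at B5: IN[B5] = OUT[B4] = {a: ⊤, b: ⊤, c: ⊤, d: ⊤, e: ⊤, f: +}
Applying B5's transfer function to that IN value gives OUT[B5] (row B5 above).

Answer: {a: ⊤, b: ⊤, c: ⊤, d: ⊤, e: ⊤, f: +}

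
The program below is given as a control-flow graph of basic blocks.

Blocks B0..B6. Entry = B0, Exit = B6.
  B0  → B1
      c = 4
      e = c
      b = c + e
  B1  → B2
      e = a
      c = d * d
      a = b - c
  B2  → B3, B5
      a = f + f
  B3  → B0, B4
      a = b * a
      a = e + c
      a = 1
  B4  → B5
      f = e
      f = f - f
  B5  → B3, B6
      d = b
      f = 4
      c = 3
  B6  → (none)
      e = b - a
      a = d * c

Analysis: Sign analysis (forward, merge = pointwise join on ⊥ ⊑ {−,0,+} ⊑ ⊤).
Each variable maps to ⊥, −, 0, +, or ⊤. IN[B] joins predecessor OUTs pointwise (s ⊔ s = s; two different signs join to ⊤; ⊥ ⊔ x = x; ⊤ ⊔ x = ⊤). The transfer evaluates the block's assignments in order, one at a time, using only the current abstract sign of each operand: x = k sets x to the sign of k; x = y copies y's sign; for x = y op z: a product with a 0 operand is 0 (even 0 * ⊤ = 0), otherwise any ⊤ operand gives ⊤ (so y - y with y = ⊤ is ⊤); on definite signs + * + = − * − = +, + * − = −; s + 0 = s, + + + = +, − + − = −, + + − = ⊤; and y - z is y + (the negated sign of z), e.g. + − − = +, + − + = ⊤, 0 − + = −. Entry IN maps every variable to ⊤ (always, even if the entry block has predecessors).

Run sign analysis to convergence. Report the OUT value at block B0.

Fixpoint table:
  B0:   IN=(all ⊤)   OUT={b:+, c:+, e:+; rest ⊤}
  B1:   IN={b:+, c:+, e:+; rest ⊤}   OUT={b:+; rest ⊤}
  B2:   IN={b:+; rest ⊤}   OUT={b:+; rest ⊤}
  B3:   IN={b:+; rest ⊤}   OUT={a:+, b:+; rest ⊤}
  B4:   IN={a:+, b:+; rest ⊤}   OUT={a:+, b:+; rest ⊤}
  B5:   IN={b:+; rest ⊤}   OUT={b:+, c:+, d:+, f:+; rest ⊤}
  B6:   IN={b:+, c:+, d:+, f:+; rest ⊤}   OUT={a:+, b:+, c:+, d:+, f:+; rest ⊤}

Merge at B0 (entry node, so the boundary value (all ⊤) is joined with the incoming edge(s)): IN[B0] = (all ⊤) ⊔ OUT[B3] = {a: ⊤, b: ⊤, c: ⊤, d: ⊤, e: ⊤, f: ⊤}
Applying B0's transfer function to that IN value gives OUT[B0] (row B0 above).

Answer: {a: ⊤, b: +, c: +, d: ⊤, e: +, f: ⊤}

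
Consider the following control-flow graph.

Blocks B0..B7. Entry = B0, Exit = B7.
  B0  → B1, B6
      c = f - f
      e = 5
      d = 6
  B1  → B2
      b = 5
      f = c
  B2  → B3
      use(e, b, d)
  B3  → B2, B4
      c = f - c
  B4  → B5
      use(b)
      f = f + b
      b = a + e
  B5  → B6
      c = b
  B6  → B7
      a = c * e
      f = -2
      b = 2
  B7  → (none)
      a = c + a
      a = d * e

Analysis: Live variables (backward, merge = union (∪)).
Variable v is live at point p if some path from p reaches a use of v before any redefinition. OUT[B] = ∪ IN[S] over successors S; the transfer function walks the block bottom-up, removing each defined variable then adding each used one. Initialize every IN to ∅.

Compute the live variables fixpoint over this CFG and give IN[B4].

Answer: {a, b, d, e, f}

Trace:
Per-block solution:
  B0: | IN={a, f} | OUT={a, c, d, e}
  B1: | IN={a, c, d, e} | OUT={a, b, c, d, e, f}
  B2: | IN={a, b, c, d, e, f} | OUT={a, b, c, d, e, f}
  B3: | IN={a, b, c, d, e, f} | OUT={a, b, c, d, e, f}
  B4: | IN={a, b, d, e, f} | OUT={b, d, e}
  B5: | IN={b, d, e} | OUT={c, d, e}
  B6: | IN={c, d, e} | OUT={a, c, d, e}
  B7: | IN={a, c, d, e} | OUT={}

Merge at B4: OUT[B4] = IN[B5] = {b, d, e}
Applying B4's transfer function to that OUT value gives IN[B4] (row B4 above).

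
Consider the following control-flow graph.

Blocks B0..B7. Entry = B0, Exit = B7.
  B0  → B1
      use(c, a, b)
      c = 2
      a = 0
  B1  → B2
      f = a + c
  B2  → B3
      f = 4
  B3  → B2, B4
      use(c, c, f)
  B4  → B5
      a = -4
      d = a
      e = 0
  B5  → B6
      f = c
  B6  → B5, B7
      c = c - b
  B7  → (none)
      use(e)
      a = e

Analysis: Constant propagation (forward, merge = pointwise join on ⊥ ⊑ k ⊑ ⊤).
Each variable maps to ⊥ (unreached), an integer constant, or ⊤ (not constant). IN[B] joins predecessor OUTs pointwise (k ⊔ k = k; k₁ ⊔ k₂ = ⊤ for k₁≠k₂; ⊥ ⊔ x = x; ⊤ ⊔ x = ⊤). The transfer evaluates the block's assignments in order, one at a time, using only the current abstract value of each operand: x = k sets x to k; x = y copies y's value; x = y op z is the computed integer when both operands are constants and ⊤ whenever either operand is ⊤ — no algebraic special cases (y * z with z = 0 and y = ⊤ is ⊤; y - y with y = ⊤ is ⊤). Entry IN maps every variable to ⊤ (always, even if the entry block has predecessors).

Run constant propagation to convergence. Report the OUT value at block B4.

Converged values:
  B0:  IN=(all ⊤)  OUT={a:0, c:2; rest ⊤}
  B1:  IN={a:0, c:2; rest ⊤}  OUT={a:0, c:2, f:2; rest ⊤}
  B2:  IN={a:0, c:2; rest ⊤}  OUT={a:0, c:2, f:4; rest ⊤}
  B3:  IN={a:0, c:2, f:4; rest ⊤}  OUT={a:0, c:2, f:4; rest ⊤}
  B4:  IN={a:0, c:2, f:4; rest ⊤}  OUT={a:-4, c:2, d:-4, e:0, f:4; rest ⊤}
  B5:  IN={a:-4, d:-4, e:0; rest ⊤}  OUT={a:-4, d:-4, e:0; rest ⊤}
  B6:  IN={a:-4, d:-4, e:0; rest ⊤}  OUT={a:-4, d:-4, e:0; rest ⊤}
  B7:  IN={a:-4, d:-4, e:0; rest ⊤}  OUT={a:0, d:-4, e:0; rest ⊤}

Merge at B4: IN[B4] = OUT[B3] = {a: 0, b: ⊤, c: 2, d: ⊤, e: ⊤, f: 4}
Applying B4's transfer function to that IN value gives OUT[B4] (row B4 above).

Answer: {a: -4, b: ⊤, c: 2, d: -4, e: 0, f: 4}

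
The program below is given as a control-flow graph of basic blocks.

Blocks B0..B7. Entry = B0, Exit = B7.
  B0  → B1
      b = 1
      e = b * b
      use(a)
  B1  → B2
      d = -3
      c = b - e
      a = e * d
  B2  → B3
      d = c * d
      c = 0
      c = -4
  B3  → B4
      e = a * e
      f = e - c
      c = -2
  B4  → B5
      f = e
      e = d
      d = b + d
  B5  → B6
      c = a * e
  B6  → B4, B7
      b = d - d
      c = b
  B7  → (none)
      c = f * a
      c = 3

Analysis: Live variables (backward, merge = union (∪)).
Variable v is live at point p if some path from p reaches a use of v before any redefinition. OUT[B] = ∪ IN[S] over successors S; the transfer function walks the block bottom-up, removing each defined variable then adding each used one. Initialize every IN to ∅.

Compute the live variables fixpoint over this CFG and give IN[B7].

Answer: {a, f}

Trace:
Fixpoint table:
  B0:  IN={a}  OUT={b, e}
  B1:  IN={b, e}  OUT={a, b, c, d, e}
  B2:  IN={a, b, c, d, e}  OUT={a, b, c, d, e}
  B3:  IN={a, b, c, d, e}  OUT={a, b, d, e}
  B4:  IN={a, b, d, e}  OUT={a, d, e, f}
  B5:  IN={a, d, e, f}  OUT={a, d, e, f}
  B6:  IN={a, d, e, f}  OUT={a, b, d, e, f}
  B7:  IN={a, f}  OUT={}

B7 is the boundary node: OUT[B7] = {}
Applying B7's transfer function to that OUT value gives IN[B7] (row B7 above).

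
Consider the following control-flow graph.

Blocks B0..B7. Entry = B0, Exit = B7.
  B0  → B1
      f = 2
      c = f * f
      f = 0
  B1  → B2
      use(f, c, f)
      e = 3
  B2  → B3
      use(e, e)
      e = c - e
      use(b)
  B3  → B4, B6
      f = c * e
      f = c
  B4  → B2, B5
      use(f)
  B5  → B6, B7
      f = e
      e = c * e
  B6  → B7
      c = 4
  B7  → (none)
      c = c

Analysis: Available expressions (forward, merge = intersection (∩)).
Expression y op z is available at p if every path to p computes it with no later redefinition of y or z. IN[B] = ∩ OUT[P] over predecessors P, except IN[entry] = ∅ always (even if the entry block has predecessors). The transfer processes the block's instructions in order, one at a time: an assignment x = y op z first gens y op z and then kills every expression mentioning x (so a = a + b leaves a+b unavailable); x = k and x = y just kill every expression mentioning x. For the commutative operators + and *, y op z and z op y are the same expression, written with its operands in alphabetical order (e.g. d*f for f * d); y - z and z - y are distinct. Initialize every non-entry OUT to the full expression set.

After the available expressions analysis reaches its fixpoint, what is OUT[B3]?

Converged values:
  B0:  IN={}  OUT={}
  B1:  IN={}  OUT={}
  B2:  IN={}  OUT={}
  B3:  IN={}  OUT={c*e}
  B4:  IN={c*e}  OUT={c*e}
  B5:  IN={c*e}  OUT={}
  B6:  IN={}  OUT={}
  B7:  IN={}  OUT={}

Merge at B3: IN[B3] = OUT[B2] = {}
Applying B3's transfer function to that IN value gives OUT[B3] (row B3 above).

Answer: {c*e}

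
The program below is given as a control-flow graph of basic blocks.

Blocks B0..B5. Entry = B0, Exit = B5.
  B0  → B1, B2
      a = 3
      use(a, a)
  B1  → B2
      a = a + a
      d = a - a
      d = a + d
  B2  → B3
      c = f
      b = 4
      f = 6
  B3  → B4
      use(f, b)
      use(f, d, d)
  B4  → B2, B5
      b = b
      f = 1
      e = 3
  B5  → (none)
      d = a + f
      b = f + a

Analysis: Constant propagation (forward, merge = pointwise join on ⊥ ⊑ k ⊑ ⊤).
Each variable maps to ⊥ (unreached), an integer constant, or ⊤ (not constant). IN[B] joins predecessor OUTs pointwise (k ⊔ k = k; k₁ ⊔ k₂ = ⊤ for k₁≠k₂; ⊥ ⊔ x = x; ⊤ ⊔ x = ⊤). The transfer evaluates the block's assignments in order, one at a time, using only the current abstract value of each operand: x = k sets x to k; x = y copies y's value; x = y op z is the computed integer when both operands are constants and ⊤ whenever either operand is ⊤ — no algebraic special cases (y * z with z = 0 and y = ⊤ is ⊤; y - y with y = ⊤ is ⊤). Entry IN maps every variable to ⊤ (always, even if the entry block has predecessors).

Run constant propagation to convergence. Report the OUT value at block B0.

Answer: {a: 3, b: ⊤, c: ⊤, d: ⊤, e: ⊤, f: ⊤}

Trace:
Converged values:
  B0:  IN=(all ⊤)  OUT={a:3; rest ⊤}
  B1:  IN={a:3; rest ⊤}  OUT={a:6, d:6; rest ⊤}
  B2:  IN=(all ⊤)  OUT={b:4, f:6; rest ⊤}
  B3:  IN={b:4, f:6; rest ⊤}  OUT={b:4, f:6; rest ⊤}
  B4:  IN={b:4, f:6; rest ⊤}  OUT={b:4, e:3, f:1; rest ⊤}
  B5:  IN={b:4, e:3, f:1; rest ⊤}  OUT={e:3, f:1; rest ⊤}

B0 is the boundary node: IN[B0] = {a: ⊤, b: ⊤, c: ⊤, d: ⊤, e: ⊤, f: ⊤}
Applying B0's transfer function to that IN value gives OUT[B0] (row B0 above).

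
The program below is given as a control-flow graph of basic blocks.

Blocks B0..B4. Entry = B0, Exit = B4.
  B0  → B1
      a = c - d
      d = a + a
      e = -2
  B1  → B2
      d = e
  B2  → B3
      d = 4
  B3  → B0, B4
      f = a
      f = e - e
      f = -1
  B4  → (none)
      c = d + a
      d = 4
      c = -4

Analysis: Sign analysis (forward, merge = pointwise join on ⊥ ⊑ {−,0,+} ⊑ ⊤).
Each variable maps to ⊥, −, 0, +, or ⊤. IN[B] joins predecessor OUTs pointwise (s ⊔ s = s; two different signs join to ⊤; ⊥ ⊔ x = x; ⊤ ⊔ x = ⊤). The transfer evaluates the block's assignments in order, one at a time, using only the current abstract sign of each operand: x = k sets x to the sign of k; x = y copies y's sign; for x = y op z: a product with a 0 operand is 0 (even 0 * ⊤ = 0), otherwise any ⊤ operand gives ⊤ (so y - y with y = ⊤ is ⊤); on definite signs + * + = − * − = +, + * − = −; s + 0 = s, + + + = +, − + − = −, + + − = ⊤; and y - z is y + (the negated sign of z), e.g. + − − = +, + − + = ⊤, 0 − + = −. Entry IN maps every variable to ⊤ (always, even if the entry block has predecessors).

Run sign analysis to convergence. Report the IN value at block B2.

Answer: {a: ⊤, b: ⊤, c: ⊤, d: -, e: -, f: ⊤}

Derivation:
Fixpoint table:
  B0:  IN=(all ⊤)  OUT={e:-; rest ⊤}
  B1:  IN={e:-; rest ⊤}  OUT={d:-, e:-; rest ⊤}
  B2:  IN={d:-, e:-; rest ⊤}  OUT={d:+, e:-; rest ⊤}
  B3:  IN={d:+, e:-; rest ⊤}  OUT={d:+, e:-, f:-; rest ⊤}
  B4:  IN={d:+, e:-, f:-; rest ⊤}  OUT={c:-, d:+, e:-, f:-; rest ⊤}

Merge at B2: IN[B2] = OUT[B1] = {a: ⊤, b: ⊤, c: ⊤, d: -, e: -, f: ⊤}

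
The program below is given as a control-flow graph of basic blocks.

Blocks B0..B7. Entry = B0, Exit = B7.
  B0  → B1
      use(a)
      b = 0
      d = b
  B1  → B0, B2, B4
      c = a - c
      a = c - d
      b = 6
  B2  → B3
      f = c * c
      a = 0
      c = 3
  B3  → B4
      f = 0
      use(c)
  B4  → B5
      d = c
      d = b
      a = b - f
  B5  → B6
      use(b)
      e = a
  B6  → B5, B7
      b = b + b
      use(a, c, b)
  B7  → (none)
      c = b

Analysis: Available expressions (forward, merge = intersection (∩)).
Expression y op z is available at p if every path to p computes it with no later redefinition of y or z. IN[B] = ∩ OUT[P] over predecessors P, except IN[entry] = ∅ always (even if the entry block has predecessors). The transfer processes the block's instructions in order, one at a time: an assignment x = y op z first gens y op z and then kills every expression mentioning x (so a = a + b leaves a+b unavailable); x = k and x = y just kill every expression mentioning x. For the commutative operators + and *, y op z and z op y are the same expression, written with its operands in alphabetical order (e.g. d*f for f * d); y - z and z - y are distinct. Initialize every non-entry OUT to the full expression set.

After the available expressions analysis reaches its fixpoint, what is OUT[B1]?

Answer: {c-d}

Derivation:
Converged values:
  B0:  IN={}  OUT={}
  B1:  IN={}  OUT={c-d}
  B2:  IN={c-d}  OUT={}
  B3:  IN={}  OUT={}
  B4:  IN={}  OUT={b-f}
  B5:  IN={}  OUT={}
  B6:  IN={}  OUT={}
  B7:  IN={}  OUT={}

Merge at B1: IN[B1] = OUT[B0] = {}
Applying B1's transfer function to that IN value gives OUT[B1] (row B1 above).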